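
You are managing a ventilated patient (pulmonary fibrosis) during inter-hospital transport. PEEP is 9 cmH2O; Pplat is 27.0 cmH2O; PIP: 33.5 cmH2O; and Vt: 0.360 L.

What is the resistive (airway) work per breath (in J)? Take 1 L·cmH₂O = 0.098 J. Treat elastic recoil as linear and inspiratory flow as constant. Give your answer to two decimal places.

0.23

With constant inspiratory flow the resistive pressure is constant at PIP − Pplat = 33.5 − 27.0 = 6.5 cmH2O, so resistive work = 6.5 × 0.360 = 2.34 L·cmH2O.
× 0.098 J/(L·cmH2O) → 0.2293 J.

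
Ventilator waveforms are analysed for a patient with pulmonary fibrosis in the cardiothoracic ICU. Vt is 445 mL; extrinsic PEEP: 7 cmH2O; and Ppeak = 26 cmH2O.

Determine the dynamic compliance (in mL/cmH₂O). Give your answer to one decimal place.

23.4

Dynamic compliance = Vt / (PIP − PEEP) = 445 / (26 − 7) = 445 / 19.0 = 23.421 mL/cmH2O.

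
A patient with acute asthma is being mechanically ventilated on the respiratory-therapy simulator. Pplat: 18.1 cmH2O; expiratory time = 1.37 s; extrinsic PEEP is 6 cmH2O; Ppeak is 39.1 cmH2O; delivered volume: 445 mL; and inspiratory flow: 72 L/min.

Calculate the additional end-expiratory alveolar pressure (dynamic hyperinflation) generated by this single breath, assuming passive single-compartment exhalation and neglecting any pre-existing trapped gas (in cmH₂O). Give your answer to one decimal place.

1.4

Flow: 72 L/min ÷ 60 = 1.2 L/s.
R = (PIP − Pplat)/V̇ = (39.1 − 18.1) / 1.2 = 21.0/1.2 = 17.5 cmH2O·s/L.
C = Vt/(Pplat − PEEP) = 445.0 / (18.1 − 6) = 445.0/12.1 = 36.777 mL/cmH2O.
τ = R × C = 17.5 × 0.03678 L/cmH2O = 0.6437 s.
Fraction remaining = e^(−Te/τ) = e^(−1.37/0.6437) = 0.119; trapped volume = 445.0 × 0.119 = 52.955 mL.
Additional alveolar pressure from trapping ≈ V_trapped / C = 52.955 / 36.777 = 1.44 cmH2O.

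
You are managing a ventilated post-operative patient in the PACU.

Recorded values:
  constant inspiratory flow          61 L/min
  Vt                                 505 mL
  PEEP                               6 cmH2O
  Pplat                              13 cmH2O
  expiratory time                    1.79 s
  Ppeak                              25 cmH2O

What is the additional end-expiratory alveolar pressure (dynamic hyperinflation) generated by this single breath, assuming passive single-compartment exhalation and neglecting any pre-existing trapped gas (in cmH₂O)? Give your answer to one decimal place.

Flow: 61 L/min ÷ 60 = 1.0167 L/s.
R = (PIP − Pplat)/V̇ = (25 − 13) / 1.0167 = 12.0/1.0167 = 11.803 cmH2O·s/L.
C = Vt/(Pplat − PEEP) = 505.0 / (13 − 6) = 505.0/7.0 = 72.143 mL/cmH2O.
τ = R × C = 11.803 × 0.07214 L/cmH2O = 0.8515 s.
Fraction remaining = e^(−Te/τ) = e^(−1.79/0.8515) = 0.1222; trapped volume = 505.0 × 0.1222 = 61.711 mL.
Additional alveolar pressure from trapping ≈ V_trapped / C = 61.711 / 72.143 = 0.8554 cmH2O.

0.9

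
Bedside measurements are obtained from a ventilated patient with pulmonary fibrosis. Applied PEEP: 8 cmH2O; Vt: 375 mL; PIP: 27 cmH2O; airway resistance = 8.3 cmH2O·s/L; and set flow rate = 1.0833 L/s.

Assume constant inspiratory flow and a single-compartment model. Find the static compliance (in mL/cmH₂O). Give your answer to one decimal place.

37.5

Equation of motion (constant flow): PIP = Vt/C + R·V̇ + PEEP.
Vt/C = PIP − R·V̇ − PEEP = 27 − 8.3×1.0833 − 8 = 27 − 8.991 − 8 = 10.009 cmH2O.
C = Vt / 10.009 = 375 / 10.009 = 37.466 mL/cmH2O.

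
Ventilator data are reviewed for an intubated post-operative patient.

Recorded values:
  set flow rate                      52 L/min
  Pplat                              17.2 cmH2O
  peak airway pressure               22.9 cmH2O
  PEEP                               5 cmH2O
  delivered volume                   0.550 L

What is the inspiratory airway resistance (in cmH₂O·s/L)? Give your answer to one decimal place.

Flow: 52 L/min ÷ 60 = 0.8667 L/s.
Raw = (PIP − Pplat) / flow = (22.9 − 17.2) / 0.8667 = 5.7 / 0.8667 = 6.577 cmH2O·s/L.

6.6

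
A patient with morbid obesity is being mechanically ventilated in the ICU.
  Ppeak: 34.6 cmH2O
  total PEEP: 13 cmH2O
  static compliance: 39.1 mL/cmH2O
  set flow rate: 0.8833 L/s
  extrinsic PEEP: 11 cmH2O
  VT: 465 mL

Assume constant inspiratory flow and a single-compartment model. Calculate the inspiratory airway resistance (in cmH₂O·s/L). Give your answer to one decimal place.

Total PEEP = 13 cmH2O (set 11 + intrinsic 2); this is the baseline alveolar pressure.
Equation of motion (constant flow): PIP = Vt/C + R·V̇ + PEEP.
R·V̇ = PIP − Vt/C − PEEP = 34.6 − 465/39.1 − 13 = 34.6 − 11.893 − 13 = 9.707 cmH2O.
R = 9.707 / 0.8833 = 10.989 cmH2O·s/L.

11.0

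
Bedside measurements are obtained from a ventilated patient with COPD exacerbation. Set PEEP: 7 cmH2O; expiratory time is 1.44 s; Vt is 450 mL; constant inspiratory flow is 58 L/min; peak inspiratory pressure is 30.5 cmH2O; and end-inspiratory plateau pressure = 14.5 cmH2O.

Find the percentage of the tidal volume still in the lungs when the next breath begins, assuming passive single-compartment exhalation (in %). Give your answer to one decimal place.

Flow: 58 L/min ÷ 60 = 0.9667 L/s.
R = (PIP − Pplat)/V̇ = (30.5 − 14.5) / 0.9667 = 16.0/0.9667 = 16.551 cmH2O·s/L.
C = Vt/(Pplat − PEEP) = 450.0 / (14.5 − 7) = 450.0/7.5 = 60.0 mL/cmH2O.
τ = R × C = 16.551 × 0.06 L/cmH2O = 0.9931 s.
Fraction remaining at end-expiration = e^(−Te/τ) = e^(−1.44/0.9931) = 0.2346 → 23.46%.

23.5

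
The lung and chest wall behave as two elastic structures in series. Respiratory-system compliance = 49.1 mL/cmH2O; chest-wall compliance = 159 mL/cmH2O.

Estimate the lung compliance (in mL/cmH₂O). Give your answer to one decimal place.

1/CL = 1/Crs − 1/Ccw.
1/CL = 1/49.1 − 1/159 = 0.01408.
CL = 71.023 mL/cmH2O.

71.0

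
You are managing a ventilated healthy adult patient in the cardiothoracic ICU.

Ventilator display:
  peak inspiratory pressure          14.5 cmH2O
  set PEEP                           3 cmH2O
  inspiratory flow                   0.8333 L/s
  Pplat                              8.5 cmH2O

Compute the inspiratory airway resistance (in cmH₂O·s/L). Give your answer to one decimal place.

Raw = (PIP − Pplat) / flow = (14.5 − 8.5) / 0.8333 = 6.0 / 0.8333 = 7.2 cmH2O·s/L.

7.2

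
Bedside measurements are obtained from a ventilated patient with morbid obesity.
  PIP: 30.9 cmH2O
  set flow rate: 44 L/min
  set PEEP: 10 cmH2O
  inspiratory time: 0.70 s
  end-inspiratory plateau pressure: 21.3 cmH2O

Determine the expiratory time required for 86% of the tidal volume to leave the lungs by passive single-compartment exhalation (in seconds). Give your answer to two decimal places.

1.17

Flow: 44 L/min ÷ 60 = 0.7333 L/s.
Vt = flow × Ti = 0.7333 L/s × 0.70 s × 1000 mL/L = 513.31 mL.
R = (PIP − Pplat)/V̇ = (30.9 − 21.3) / 0.7333 = 9.6/0.7333 = 13.092 cmH2O·s/L.
C = Vt/(Pplat − PEEP) = 513.31 / (21.3 − 10) = 513.31/11.3 = 45.426 mL/cmH2O.
τ = R × C = 13.092 × 0.04543 L/cmH2O = 0.5948 s.
t = −τ·ln(1 − 0.86) = −0.5948·ln(0.14) = 1.169 s.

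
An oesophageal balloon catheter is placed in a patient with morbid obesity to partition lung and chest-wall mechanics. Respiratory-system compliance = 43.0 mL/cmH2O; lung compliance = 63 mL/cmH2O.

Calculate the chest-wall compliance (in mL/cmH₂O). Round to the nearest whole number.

1/Ccw = 1/Crs − 1/CL.
1/Ccw = 1/43.0 − 1/63 = 0.007383.
Ccw = 135.45 mL/cmH2O.

135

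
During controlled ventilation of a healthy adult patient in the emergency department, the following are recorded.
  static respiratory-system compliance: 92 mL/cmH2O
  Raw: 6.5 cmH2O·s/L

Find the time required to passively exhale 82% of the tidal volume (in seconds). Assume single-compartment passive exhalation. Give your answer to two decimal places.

1.03

τ = R × C = 6.5 × 92 mL/cmH2O = 6.5 × 0.092 L/cmH2O = 0.598 s.
Exhaled fraction f = 1 − e^(−t/τ) → t = −τ·ln(1 − f) = −0.598·ln(0.18) = 1.025 s.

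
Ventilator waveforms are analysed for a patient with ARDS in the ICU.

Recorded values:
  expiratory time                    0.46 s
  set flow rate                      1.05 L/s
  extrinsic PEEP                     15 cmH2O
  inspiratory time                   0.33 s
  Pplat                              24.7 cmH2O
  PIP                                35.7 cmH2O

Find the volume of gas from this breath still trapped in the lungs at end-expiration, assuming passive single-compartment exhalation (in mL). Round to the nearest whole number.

101

Vt = flow × Ti = 1.05 L/s × 0.33 s × 1000 mL/L = 346.5 mL.
R = (PIP − Pplat)/V̇ = (35.7 − 24.7) / 1.05 = 11.0/1.05 = 10.476 cmH2O·s/L.
C = Vt/(Pplat − PEEP) = 346.5 / (24.7 − 15) = 346.5/9.7 = 35.722 mL/cmH2O.
τ = R × C = 10.476 × 0.03572 L/cmH2O = 0.3742 s.
Fraction remaining = e^(−Te/τ) = e^(−0.46/0.3742) = 0.2925.
Trapped volume = 346.5 × 0.2925 = 101.35 mL.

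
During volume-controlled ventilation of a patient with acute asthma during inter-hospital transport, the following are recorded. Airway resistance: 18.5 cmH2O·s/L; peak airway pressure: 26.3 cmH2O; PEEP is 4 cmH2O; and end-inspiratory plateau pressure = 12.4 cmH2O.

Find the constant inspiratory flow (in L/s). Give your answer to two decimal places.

0.75

flow = (PIP − Pplat) / Raw = 13.9 / 18.5 = 0.7514 L/s.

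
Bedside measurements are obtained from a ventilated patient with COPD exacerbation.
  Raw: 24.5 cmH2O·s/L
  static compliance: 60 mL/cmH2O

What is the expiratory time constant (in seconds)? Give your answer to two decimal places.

τ = R × C = 24.5 × 60 mL/cmH2O = 24.5 × 0.060 L/cmH2O = 1.47 s.

1.47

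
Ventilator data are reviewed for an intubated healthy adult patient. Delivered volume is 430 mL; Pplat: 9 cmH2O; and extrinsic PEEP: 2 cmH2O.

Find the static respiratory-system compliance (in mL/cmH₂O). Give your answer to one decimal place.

Cstat = Vt / (Pplat − PEEP) = 430 / (9 − 2) = 430 / 7.0 = 61.429 mL/cmH2O.

61.4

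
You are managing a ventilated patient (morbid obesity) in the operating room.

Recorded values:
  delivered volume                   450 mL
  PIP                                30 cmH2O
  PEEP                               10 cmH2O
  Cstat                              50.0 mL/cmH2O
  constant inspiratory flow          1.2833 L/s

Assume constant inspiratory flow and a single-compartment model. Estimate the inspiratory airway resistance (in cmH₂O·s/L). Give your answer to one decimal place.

Equation of motion (constant flow): PIP = Vt/C + R·V̇ + PEEP.
R·V̇ = PIP − Vt/C − PEEP = 30 − 450/50.0 − 10 = 30 − 9.0 − 10 = 11.0 cmH2O.
R = 11.0 / 1.2833 = 8.572 cmH2O·s/L.

8.6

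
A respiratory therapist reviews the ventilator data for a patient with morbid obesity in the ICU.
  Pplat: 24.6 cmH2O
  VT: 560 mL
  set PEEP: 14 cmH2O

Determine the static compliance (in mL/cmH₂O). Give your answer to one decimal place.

Cstat = Vt / (Pplat − PEEP) = 560 / (24.6 − 14) = 560 / 10.6 = 52.83 mL/cmH2O.

52.8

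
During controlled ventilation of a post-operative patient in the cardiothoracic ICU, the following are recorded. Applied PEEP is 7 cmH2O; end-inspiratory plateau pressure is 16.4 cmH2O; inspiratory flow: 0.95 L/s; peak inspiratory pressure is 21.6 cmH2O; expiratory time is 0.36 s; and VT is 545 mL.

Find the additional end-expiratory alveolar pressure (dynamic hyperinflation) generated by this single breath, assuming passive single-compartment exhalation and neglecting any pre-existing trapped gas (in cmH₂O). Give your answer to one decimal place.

3.0

R = (PIP − Pplat)/V̇ = (21.6 − 16.4) / 0.95 = 5.2/0.95 = 5.474 cmH2O·s/L.
C = Vt/(Pplat − PEEP) = 545.0 / (16.4 − 7) = 545.0/9.4 = 57.979 mL/cmH2O.
τ = R × C = 5.474 × 0.05798 L/cmH2O = 0.3174 s.
Fraction remaining = e^(−Te/τ) = e^(−0.36/0.3174) = 0.3217; trapped volume = 545.0 × 0.3217 = 175.33 mL.
Additional alveolar pressure from trapping ≈ V_trapped / C = 175.33 / 57.979 = 3.024 cmH2O.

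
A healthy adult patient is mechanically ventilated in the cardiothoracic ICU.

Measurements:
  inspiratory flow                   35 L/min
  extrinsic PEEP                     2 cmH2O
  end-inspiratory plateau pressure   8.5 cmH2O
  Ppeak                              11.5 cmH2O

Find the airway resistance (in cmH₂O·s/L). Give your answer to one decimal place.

Flow: 35 L/min ÷ 60 = 0.5833 L/s.
Raw = (PIP − Pplat) / flow = (11.5 − 8.5) / 0.5833 = 3.0 / 0.5833 = 5.143 cmH2O·s/L.

5.1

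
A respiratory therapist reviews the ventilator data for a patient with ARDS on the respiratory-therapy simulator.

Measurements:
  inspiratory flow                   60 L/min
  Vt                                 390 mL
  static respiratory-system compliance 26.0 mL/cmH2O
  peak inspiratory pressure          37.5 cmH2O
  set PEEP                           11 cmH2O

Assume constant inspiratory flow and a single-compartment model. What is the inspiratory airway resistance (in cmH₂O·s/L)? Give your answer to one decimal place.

11.5

Flow: 60 L/min ÷ 60 = 1 L/s.
Equation of motion (constant flow): PIP = Vt/C + R·V̇ + PEEP.
R·V̇ = PIP − Vt/C − PEEP = 37.5 − 390/26.0 − 11 = 37.5 − 15.0 − 11 = 11.5 cmH2O.
R = 11.5 / 1 = 11.5 cmH2O·s/L.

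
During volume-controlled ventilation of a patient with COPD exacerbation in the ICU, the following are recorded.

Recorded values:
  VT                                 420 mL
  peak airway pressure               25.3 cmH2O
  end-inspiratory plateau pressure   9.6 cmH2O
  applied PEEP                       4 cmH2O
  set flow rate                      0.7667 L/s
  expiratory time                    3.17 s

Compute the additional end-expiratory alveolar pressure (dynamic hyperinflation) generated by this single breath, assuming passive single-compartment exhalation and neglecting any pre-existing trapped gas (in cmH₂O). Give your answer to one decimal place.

R = (PIP − Pplat)/V̇ = (25.3 − 9.6) / 0.7667 = 15.7/0.7667 = 20.477 cmH2O·s/L.
C = Vt/(Pplat − PEEP) = 420.0 / (9.6 − 4) = 420.0/5.6 = 75.0 mL/cmH2O.
τ = R × C = 20.477 × 0.075 L/cmH2O = 1.536 s.
Fraction remaining = e^(−Te/τ) = e^(−3.17/1.536) = 0.127; trapped volume = 420.0 × 0.127 = 53.34 mL.
Additional alveolar pressure from trapping ≈ V_trapped / C = 53.34 / 75.0 = 0.7112 cmH2O.

0.7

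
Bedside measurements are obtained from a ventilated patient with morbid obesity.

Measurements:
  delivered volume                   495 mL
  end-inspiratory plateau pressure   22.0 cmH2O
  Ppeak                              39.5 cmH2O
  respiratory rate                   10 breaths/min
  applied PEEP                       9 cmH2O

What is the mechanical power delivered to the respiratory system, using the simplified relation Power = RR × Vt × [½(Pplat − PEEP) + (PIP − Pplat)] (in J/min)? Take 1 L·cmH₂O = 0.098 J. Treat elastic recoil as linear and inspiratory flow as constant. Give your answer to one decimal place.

Per-breath work = Vt × [½(Pplat−PEEP) + (PIP−Pplat)] = 0.495 × [0.5×13.0 + 17.5] = 0.495 × 24.0 = 11.88 L·cmH2O.
Power = 10 × 11.88 = 118.8 L·cmH2O/min.
× 0.098 J/(L·cmH2O) → 11.642 J/min.

11.6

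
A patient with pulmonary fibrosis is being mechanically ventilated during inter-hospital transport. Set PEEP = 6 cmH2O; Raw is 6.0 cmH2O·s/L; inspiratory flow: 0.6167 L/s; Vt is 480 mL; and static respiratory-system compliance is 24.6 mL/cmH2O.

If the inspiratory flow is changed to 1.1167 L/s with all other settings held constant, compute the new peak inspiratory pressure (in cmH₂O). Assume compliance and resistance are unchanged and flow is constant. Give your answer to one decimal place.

32.2

PIP = Vt/C + R·V̇ + PEEP (constant-flow equation of motion).
Only the resistive term changes: ΔPIP = R × ΔV̇ = 6.0 × (1.1167 − 0.6167) = 6.0 × 0.5 = 3.0 cmH2O.
Original PIP = 480/24.6 + 6.0×0.6167 + 6 = 29.212 cmH2O; new PIP = 29.212 + (3.0) = 32.212 cmH2O.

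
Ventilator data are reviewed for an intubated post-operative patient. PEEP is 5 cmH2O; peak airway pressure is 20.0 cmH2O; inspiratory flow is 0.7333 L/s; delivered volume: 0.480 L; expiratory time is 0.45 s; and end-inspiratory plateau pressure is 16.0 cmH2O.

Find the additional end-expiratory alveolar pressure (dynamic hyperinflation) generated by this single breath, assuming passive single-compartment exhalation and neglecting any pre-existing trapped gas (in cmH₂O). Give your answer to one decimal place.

R = (PIP − Pplat)/V̇ = (20.0 − 16.0) / 0.7333 = 4.0/0.7333 = 5.455 cmH2O·s/L.
C = Vt/(Pplat − PEEP) = 480.0 / (16.0 − 5) = 480.0/11.0 = 43.636 mL/cmH2O.
τ = R × C = 5.455 × 0.04364 L/cmH2O = 0.2381 s.
Fraction remaining = e^(−Te/τ) = e^(−0.45/0.2381) = 0.1511; trapped volume = 480.0 × 0.1511 = 72.528 mL.
Additional alveolar pressure from trapping ≈ V_trapped / C = 72.528 / 43.636 = 1.662 cmH2O.

1.7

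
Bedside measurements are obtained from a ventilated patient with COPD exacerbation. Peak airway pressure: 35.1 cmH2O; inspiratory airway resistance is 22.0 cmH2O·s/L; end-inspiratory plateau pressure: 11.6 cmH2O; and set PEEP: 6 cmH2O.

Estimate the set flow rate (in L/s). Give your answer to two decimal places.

1.07

flow = (PIP − Pplat) / Raw = 23.5 / 22.0 = 1.068 L/s.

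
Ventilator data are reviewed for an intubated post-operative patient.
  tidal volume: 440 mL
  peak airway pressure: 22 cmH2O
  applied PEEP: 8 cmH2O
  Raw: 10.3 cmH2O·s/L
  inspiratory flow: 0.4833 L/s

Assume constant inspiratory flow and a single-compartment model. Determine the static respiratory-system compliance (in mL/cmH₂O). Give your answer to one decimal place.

48.8

Equation of motion (constant flow): PIP = Vt/C + R·V̇ + PEEP.
Vt/C = PIP − R·V̇ − PEEP = 22 − 10.3×0.4833 − 8 = 22 − 4.978 − 8 = 9.022 cmH2O.
C = Vt / 9.022 = 440 / 9.022 = 48.77 mL/cmH2O.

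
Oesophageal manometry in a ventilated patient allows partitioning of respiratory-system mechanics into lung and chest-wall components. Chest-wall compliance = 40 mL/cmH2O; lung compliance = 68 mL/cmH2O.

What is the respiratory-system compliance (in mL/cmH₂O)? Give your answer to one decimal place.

Lung and chest wall are elastances in series: 1/Crs = 1/CL + 1/Ccw.
1/Crs = 1/68 + 1/40 = 0.03971.
Crs = 25.183 mL/cmH2O.

25.2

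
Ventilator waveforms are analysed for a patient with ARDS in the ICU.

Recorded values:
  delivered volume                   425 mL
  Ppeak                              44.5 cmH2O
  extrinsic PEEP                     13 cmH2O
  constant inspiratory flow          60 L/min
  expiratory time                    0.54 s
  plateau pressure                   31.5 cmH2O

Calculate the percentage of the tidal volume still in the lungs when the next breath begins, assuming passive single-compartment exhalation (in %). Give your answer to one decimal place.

16.4

Flow: 60 L/min ÷ 60 = 1 L/s.
R = (PIP − Pplat)/V̇ = (44.5 − 31.5) / 1 = 13.0/1 = 13.0 cmH2O·s/L.
C = Vt/(Pplat − PEEP) = 425.0 / (31.5 − 13) = 425.0/18.5 = 22.973 mL/cmH2O.
τ = R × C = 13.0 × 0.02297 L/cmH2O = 0.2986 s.
Fraction remaining at end-expiration = e^(−Te/τ) = e^(−0.54/0.2986) = 0.1639 → 16.39%.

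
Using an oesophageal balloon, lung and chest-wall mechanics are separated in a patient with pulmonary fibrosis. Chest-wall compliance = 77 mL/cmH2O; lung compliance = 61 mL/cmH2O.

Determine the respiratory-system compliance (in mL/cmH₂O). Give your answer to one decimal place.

Lung and chest wall are elastances in series: 1/Crs = 1/CL + 1/Ccw.
1/Crs = 1/61 + 1/77 = 0.02938.
Crs = 34.037 mL/cmH2O.

34.0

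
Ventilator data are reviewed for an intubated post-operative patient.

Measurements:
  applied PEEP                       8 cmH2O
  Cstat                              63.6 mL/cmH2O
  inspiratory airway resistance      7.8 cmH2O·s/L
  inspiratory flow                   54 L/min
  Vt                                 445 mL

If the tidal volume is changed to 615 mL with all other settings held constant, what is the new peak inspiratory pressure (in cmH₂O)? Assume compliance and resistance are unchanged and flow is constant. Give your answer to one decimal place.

24.7

Flow: 54 L/min ÷ 60 = 0.9 L/s.
PIP = Vt/C + R·V̇ + PEEP (constant-flow equation of motion).
Only the elastic term changes: ΔPIP = ΔVt / C = (615 − 445) / 63.6 = 2.673 cmH2O.
Original PIP = 445/63.6 + 7.8×0.9 + 8 = 22.017 cmH2O; new PIP = 22.017 + (2.673) = 24.69 cmH2O.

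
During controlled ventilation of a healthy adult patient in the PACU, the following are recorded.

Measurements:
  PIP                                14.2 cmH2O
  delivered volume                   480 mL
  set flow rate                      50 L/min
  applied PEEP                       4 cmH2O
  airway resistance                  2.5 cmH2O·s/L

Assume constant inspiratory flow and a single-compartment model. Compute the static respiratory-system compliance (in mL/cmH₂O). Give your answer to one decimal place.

59.1

Flow: 50 L/min ÷ 60 = 0.8333 L/s.
Equation of motion (constant flow): PIP = Vt/C + R·V̇ + PEEP.
Vt/C = PIP − R·V̇ − PEEP = 14.2 − 2.5×0.8333 − 4 = 14.2 − 2.083 − 4 = 8.117 cmH2O.
C = Vt / 8.117 = 480 / 8.117 = 59.135 mL/cmH2O.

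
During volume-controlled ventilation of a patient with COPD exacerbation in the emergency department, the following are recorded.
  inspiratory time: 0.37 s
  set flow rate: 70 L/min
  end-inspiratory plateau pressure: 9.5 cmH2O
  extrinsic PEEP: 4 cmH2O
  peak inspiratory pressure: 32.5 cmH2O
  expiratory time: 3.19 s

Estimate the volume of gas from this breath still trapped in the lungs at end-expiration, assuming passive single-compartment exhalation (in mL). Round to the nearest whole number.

55

Flow: 70 L/min ÷ 60 = 1.1667 L/s.
Vt = flow × Ti = 1.1667 L/s × 0.37 s × 1000 mL/L = 431.68 mL.
R = (PIP − Pplat)/V̇ = (32.5 − 9.5) / 1.1667 = 23.0/1.1667 = 19.714 cmH2O·s/L.
C = Vt/(Pplat − PEEP) = 431.68 / (9.5 − 4) = 431.68/5.5 = 78.487 mL/cmH2O.
τ = R × C = 19.714 × 0.07849 L/cmH2O = 1.547 s.
Fraction remaining = e^(−Te/τ) = e^(−3.19/1.547) = 0.1272.
Trapped volume = 431.68 × 0.1272 = 54.91 mL.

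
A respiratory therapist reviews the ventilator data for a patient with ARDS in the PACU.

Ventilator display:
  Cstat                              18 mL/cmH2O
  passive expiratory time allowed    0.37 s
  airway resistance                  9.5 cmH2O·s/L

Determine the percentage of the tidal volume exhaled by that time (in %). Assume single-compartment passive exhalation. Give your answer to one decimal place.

88.5

τ = R × C = 9.5 × 18 mL/cmH2O = 9.5 × 0.018 L/cmH2O = 0.171 s.
Passive exhalation: V(t)/V₀ = e^(−t/τ) = e^(−0.37/0.171) = 0.1149.
Fraction exhaled = 1 − 0.1149 = 0.8851 → 88.51%.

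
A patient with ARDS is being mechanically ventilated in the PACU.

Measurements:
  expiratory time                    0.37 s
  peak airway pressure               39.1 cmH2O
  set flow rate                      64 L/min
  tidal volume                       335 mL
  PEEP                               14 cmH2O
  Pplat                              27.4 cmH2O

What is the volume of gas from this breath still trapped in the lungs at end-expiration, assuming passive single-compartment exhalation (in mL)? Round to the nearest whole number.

87

Flow: 64 L/min ÷ 60 = 1.0667 L/s.
R = (PIP − Pplat)/V̇ = (39.1 − 27.4) / 1.0667 = 11.7/1.0667 = 10.968 cmH2O·s/L.
C = Vt/(Pplat − PEEP) = 335.0 / (27.4 − 14) = 335.0/13.4 = 25.0 mL/cmH2O.
τ = R × C = 10.968 × 0.025 L/cmH2O = 0.2742 s.
Fraction remaining = e^(−Te/τ) = e^(−0.37/0.2742) = 0.2594.
Trapped volume = 335.0 × 0.2594 = 86.899 mL.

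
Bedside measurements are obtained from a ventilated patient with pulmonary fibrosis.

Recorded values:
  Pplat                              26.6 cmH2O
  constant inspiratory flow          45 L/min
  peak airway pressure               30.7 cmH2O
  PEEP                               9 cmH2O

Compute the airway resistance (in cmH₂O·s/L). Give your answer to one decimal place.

Flow: 45 L/min ÷ 60 = 0.75 L/s.
Raw = (PIP − Pplat) / flow = (30.7 − 26.6) / 0.75 = 4.1 / 0.75 = 5.467 cmH2O·s/L.

5.5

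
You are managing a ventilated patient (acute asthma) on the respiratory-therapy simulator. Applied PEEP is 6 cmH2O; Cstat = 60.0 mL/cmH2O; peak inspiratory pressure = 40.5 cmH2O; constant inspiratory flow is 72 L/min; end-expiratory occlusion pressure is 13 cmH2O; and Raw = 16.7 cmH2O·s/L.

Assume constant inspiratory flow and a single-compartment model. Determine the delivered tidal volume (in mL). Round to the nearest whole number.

448

Flow: 72 L/min ÷ 60 = 1.2 L/s.
Total PEEP = 13 cmH2O (set 6 + intrinsic 7); this is the baseline alveolar pressure.
Equation of motion (constant flow): PIP = Vt/C + R·V̇ + PEEP.
Vt/C = PIP − R·V̇ − PEEP = 40.5 − 20.04 − 13 = 7.46 cmH2O.
Vt = C × 7.46 = 60.0 × 7.46 = 447.6 mL.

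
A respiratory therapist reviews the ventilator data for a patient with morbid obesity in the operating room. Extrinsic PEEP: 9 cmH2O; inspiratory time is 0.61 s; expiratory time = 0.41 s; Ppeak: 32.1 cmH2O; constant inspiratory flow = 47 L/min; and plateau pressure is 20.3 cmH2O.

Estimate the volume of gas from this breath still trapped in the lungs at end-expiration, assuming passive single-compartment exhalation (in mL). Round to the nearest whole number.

251

Flow: 47 L/min ÷ 60 = 0.7833 L/s.
Vt = flow × Ti = 0.7833 L/s × 0.61 s × 1000 mL/L = 477.81 mL.
R = (PIP − Pplat)/V̇ = (32.1 − 20.3) / 0.7833 = 11.8/0.7833 = 15.064 cmH2O·s/L.
C = Vt/(Pplat − PEEP) = 477.81 / (20.3 − 9) = 477.81/11.3 = 42.284 mL/cmH2O.
τ = R × C = 15.064 × 0.04228 L/cmH2O = 0.6369 s.
Fraction remaining = e^(−Te/τ) = e^(−0.41/0.6369) = 0.5253.
Trapped volume = 477.81 × 0.5253 = 250.99 mL.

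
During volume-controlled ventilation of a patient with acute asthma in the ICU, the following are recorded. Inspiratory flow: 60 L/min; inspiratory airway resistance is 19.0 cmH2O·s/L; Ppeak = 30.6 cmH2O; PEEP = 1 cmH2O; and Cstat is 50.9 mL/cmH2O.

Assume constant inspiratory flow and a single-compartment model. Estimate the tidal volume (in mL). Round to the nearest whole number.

Flow: 60 L/min ÷ 60 = 1 L/s.
Equation of motion (constant flow): PIP = Vt/C + R·V̇ + PEEP.
Vt/C = PIP − R·V̇ − PEEP = 30.6 − 19.0 − 1 = 10.6 cmH2O.
Vt = C × 10.6 = 50.9 × 10.6 = 539.54 mL.

540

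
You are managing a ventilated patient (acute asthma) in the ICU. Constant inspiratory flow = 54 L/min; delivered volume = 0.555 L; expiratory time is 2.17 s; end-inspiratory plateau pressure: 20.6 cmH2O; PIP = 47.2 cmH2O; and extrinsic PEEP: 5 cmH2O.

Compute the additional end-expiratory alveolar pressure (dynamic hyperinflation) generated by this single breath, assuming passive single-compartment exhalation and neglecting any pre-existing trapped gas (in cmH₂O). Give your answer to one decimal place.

2.0

Flow: 54 L/min ÷ 60 = 0.9 L/s.
R = (PIP − Pplat)/V̇ = (47.2 − 20.6) / 0.9 = 26.6/0.9 = 29.556 cmH2O·s/L.
C = Vt/(Pplat − PEEP) = 555.0 / (20.6 − 5) = 555.0/15.6 = 35.577 mL/cmH2O.
τ = R × C = 29.556 × 0.03558 L/cmH2O = 1.052 s.
Fraction remaining = e^(−Te/τ) = e^(−2.17/1.052) = 0.1271; trapped volume = 555.0 × 0.1271 = 70.541 mL.
Additional alveolar pressure from trapping ≈ V_trapped / C = 70.541 / 35.577 = 1.983 cmH2O.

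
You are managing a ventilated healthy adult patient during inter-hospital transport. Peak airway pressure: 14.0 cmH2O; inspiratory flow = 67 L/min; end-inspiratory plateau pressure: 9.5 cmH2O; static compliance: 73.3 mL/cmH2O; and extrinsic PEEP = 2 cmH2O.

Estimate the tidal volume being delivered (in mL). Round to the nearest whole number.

550

Vt = Cstat × (Pplat − PEEP) = 73.3 × (9.5 − 2) = 73.3 × 7.5 = 549.75 mL.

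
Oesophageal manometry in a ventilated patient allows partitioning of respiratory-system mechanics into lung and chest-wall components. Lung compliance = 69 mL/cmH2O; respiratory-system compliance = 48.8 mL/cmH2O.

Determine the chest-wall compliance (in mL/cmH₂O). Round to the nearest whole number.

167

1/Ccw = 1/Crs − 1/CL.
1/Ccw = 1/48.8 − 1/69 = 0.005999.
Ccw = 166.69 mL/cmH2O.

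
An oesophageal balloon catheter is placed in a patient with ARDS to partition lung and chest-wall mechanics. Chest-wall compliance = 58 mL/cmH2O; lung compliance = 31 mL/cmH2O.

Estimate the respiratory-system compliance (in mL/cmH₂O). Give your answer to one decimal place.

Lung and chest wall are elastances in series: 1/Crs = 1/CL + 1/Ccw.
1/Crs = 1/31 + 1/58 = 0.0495.
Crs = 20.202 mL/cmH2O.

20.2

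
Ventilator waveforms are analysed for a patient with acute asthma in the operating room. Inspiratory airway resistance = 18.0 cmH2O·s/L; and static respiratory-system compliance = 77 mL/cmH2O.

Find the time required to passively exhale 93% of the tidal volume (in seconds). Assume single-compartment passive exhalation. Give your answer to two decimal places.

3.69

τ = R × C = 18.0 × 77 mL/cmH2O = 18.0 × 0.077 L/cmH2O = 1.386 s.
Exhaled fraction f = 1 − e^(−t/τ) → t = −τ·ln(1 − f) = −1.386·ln(0.07) = 3.686 s.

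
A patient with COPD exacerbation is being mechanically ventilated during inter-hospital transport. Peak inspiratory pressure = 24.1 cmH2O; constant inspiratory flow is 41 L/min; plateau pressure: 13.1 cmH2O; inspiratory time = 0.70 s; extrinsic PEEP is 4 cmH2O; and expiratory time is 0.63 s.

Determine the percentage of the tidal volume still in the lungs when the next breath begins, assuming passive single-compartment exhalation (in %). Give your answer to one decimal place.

Flow: 41 L/min ÷ 60 = 0.6833 L/s.
Vt = flow × Ti = 0.6833 L/s × 0.70 s × 1000 mL/L = 478.31 mL.
R = (PIP − Pplat)/V̇ = (24.1 − 13.1) / 0.6833 = 11.0/0.6833 = 16.098 cmH2O·s/L.
C = Vt/(Pplat − PEEP) = 478.31 / (13.1 − 4) = 478.31/9.1 = 52.562 mL/cmH2O.
τ = R × C = 16.098 × 0.05256 L/cmH2O = 0.8461 s.
Fraction remaining at end-expiration = e^(−Te/τ) = e^(−0.63/0.8461) = 0.4749 → 47.49%.

47.5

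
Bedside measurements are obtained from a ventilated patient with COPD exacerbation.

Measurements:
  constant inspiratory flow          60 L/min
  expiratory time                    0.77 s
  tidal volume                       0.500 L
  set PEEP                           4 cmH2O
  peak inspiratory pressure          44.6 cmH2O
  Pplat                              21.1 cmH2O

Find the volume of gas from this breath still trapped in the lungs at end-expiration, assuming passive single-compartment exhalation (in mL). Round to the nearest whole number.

163

Flow: 60 L/min ÷ 60 = 1 L/s.
R = (PIP − Pplat)/V̇ = (44.6 − 21.1) / 1 = 23.5/1 = 23.5 cmH2O·s/L.
C = Vt/(Pplat − PEEP) = 500.0 / (21.1 − 4) = 500.0/17.1 = 29.24 mL/cmH2O.
τ = R × C = 23.5 × 0.02924 L/cmH2O = 0.6871 s.
Fraction remaining = e^(−Te/τ) = e^(−0.77/0.6871) = 0.3261.
Trapped volume = 500.0 × 0.3261 = 163.05 mL.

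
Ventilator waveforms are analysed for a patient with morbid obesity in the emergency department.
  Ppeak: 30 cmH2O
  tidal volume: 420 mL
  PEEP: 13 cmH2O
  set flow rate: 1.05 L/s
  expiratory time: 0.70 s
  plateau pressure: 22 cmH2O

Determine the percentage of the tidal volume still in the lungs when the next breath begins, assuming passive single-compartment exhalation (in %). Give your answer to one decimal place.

R = (PIP − Pplat)/V̇ = (30 − 22) / 1.05 = 8.0/1.05 = 7.619 cmH2O·s/L.
C = Vt/(Pplat − PEEP) = 420.0 / (22 − 13) = 420.0/9.0 = 46.667 mL/cmH2O.
τ = R × C = 7.619 × 0.04667 L/cmH2O = 0.3556 s.
Fraction remaining at end-expiration = e^(−Te/τ) = e^(−0.70/0.3556) = 0.1397 → 13.97%.

14.0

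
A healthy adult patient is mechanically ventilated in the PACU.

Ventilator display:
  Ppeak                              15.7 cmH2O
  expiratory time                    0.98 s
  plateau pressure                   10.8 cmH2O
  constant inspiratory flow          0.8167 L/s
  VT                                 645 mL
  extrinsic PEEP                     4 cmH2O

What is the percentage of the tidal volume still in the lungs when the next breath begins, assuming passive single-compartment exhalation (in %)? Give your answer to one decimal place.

R = (PIP − Pplat)/V̇ = (15.7 − 10.8) / 0.8167 = 4.9/0.8167 = 6.0 cmH2O·s/L.
C = Vt/(Pplat − PEEP) = 645.0 / (10.8 − 4) = 645.0/6.8 = 94.853 mL/cmH2O.
τ = R × C = 6.0 × 0.09485 L/cmH2O = 0.5691 s.
Fraction remaining at end-expiration = e^(−Te/τ) = e^(−0.98/0.5691) = 0.1787 → 17.87%.

17.9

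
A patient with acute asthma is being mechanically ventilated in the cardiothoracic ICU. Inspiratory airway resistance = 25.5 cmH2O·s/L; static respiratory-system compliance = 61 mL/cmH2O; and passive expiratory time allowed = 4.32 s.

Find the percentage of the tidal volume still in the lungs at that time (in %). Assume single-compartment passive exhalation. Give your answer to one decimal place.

τ = R × C = 25.5 × 61 mL/cmH2O = 25.5 × 0.061 L/cmH2O = 1.556 s.
Passive exhalation: V(t)/V₀ = e^(−t/τ) = e^(−4.32/1.556) = 0.06227.
Fraction remaining = 0.06227 → 6.227%.

6.2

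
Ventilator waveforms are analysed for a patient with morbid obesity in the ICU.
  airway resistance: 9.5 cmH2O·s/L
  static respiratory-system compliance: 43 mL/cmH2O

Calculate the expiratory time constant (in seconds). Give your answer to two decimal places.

τ = R × C = 9.5 × 43 mL/cmH2O = 9.5 × 0.043 L/cmH2O = 0.4085 s.

0.41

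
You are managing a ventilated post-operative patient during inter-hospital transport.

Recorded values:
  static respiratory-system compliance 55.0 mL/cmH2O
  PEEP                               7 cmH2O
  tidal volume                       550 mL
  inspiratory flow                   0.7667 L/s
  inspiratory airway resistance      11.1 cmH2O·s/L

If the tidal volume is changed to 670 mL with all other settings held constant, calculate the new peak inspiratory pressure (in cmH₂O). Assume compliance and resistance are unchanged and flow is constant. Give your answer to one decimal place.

PIP = Vt/C + R·V̇ + PEEP (constant-flow equation of motion).
Only the elastic term changes: ΔPIP = ΔVt / C = (670 − 550) / 55.0 = 2.182 cmH2O.
Original PIP = 550/55.0 + 11.1×0.7667 + 7 = 25.51 cmH2O; new PIP = 25.51 + (2.182) = 27.692 cmH2O.

27.7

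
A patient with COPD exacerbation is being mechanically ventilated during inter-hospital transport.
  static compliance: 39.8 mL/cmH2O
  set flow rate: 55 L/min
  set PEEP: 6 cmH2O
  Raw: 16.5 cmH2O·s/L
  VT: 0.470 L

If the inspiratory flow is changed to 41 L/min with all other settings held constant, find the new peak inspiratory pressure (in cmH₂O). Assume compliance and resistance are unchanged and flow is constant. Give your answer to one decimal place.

29.1

Flow: 55 L/min ÷ 60 = 0.9167 L/s.
New flow: 41 L/min ÷ 60 = 0.6833 L/s.
PIP = Vt/C + R·V̇ + PEEP (constant-flow equation of motion).
Only the resistive term changes: ΔPIP = R × ΔV̇ = 16.5 × (0.6833 − 0.9167) = 16.5 × -0.2334 = -3.851 cmH2O.
Original PIP = 470/39.8 + 16.5×0.9167 + 6 = 32.935 cmH2O; new PIP = 32.935 + (-3.851) = 29.084 cmH2O.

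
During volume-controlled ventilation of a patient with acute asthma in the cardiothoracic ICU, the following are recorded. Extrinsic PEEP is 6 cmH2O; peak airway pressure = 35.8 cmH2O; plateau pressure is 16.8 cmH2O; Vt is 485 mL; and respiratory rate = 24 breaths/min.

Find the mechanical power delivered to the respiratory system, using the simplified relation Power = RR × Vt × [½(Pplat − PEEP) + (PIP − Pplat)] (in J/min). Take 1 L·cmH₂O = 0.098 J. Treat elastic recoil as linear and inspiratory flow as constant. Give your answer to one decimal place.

Per-breath work = Vt × [½(Pplat−PEEP) + (PIP−Pplat)] = 0.485 × [0.5×10.8 + 19.0] = 0.485 × 24.4 = 11.834 L·cmH2O.
Power = 24 × 11.834 = 284.02 L·cmH2O/min.
× 0.098 J/(L·cmH2O) → 27.834 J/min.

27.8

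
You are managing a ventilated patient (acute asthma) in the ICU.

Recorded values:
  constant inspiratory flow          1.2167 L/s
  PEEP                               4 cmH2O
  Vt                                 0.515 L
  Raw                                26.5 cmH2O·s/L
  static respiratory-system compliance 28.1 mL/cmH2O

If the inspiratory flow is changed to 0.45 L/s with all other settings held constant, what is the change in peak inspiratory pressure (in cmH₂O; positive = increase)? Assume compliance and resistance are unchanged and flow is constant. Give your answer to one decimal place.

-20.3

PIP = Vt/C + R·V̇ + PEEP (constant-flow equation of motion).
Only the resistive term changes: ΔPIP = R × ΔV̇ = 26.5 × (0.45 − 1.2167) = 26.5 × -0.7667 = -20.318 cmH2O.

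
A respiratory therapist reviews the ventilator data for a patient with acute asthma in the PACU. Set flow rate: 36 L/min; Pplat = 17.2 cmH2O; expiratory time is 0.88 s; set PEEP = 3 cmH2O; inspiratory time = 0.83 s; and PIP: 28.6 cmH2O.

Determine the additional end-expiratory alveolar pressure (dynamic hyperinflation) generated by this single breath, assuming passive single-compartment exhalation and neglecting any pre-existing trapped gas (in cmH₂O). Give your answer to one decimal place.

Flow: 36 L/min ÷ 60 = 0.6 L/s.
Vt = flow × Ti = 0.6 L/s × 0.83 s × 1000 mL/L = 498.0 mL.
R = (PIP − Pplat)/V̇ = (28.6 − 17.2) / 0.6 = 11.4/0.6 = 19.0 cmH2O·s/L.
C = Vt/(Pplat − PEEP) = 498.0 / (17.2 − 3) = 498.0/14.2 = 35.07 mL/cmH2O.
τ = R × C = 19.0 × 0.03507 L/cmH2O = 0.6663 s.
Fraction remaining = e^(−Te/τ) = e^(−0.88/0.6663) = 0.2669; trapped volume = 498.0 × 0.2669 = 132.92 mL.
Additional alveolar pressure from trapping ≈ V_trapped / C = 132.92 / 35.07 = 3.79 cmH2O.

3.8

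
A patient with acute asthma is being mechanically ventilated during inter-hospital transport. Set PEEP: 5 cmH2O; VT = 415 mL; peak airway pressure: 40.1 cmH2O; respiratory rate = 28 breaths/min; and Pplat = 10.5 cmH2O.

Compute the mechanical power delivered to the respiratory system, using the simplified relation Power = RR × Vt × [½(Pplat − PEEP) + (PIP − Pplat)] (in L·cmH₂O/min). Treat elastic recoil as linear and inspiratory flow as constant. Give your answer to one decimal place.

375.9

Per-breath work = Vt × [½(Pplat−PEEP) + (PIP−Pplat)] = 0.415 × [0.5×5.5 + 29.6] = 0.415 × 32.35 = 13.425 L·cmH2O.
Power = 28 × 13.425 = 375.9 L·cmH2O/min.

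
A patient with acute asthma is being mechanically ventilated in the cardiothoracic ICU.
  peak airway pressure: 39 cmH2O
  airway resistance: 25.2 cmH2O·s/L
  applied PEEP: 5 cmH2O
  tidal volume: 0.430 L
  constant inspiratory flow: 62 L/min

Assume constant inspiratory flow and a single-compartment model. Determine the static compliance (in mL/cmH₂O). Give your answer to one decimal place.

54.0

Flow: 62 L/min ÷ 60 = 1.0333 L/s.
Equation of motion (constant flow): PIP = Vt/C + R·V̇ + PEEP.
Vt/C = PIP − R·V̇ − PEEP = 39 − 25.2×1.0333 − 5 = 39 − 26.039 − 5 = 7.961 cmH2O.
C = Vt / 7.961 = 430 / 7.961 = 54.013 mL/cmH2O.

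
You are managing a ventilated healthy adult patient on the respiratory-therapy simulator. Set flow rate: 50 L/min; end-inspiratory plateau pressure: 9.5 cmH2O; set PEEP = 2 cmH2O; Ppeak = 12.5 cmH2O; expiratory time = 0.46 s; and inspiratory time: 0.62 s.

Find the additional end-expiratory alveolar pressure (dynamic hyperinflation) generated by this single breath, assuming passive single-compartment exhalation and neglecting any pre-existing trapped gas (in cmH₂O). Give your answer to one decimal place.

1.2

Flow: 50 L/min ÷ 60 = 0.8333 L/s.
Vt = flow × Ti = 0.8333 L/s × 0.62 s × 1000 mL/L = 516.65 mL.
R = (PIP − Pplat)/V̇ = (12.5 − 9.5) / 0.8333 = 3.0/0.8333 = 3.6 cmH2O·s/L.
C = Vt/(Pplat − PEEP) = 516.65 / (9.5 − 2) = 516.65/7.5 = 68.887 mL/cmH2O.
τ = R × C = 3.6 × 0.06889 L/cmH2O = 0.248 s.
Fraction remaining = e^(−Te/τ) = e^(−0.46/0.248) = 0.1565; trapped volume = 516.65 × 0.1565 = 80.856 mL.
Additional alveolar pressure from trapping ≈ V_trapped / C = 80.856 / 68.887 = 1.174 cmH2O.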